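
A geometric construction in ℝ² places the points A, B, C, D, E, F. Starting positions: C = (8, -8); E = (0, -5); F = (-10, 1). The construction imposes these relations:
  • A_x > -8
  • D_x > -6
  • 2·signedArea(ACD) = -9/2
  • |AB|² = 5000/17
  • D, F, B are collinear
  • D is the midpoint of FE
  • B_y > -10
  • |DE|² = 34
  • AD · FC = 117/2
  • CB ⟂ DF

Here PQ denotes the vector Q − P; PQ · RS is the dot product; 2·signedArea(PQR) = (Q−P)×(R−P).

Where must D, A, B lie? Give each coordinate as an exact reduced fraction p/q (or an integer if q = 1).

1. D_x = -5  [D is the midpoint of FE]
2. D_y = -2  [D is the midpoint of FE]
   → D = (-5, -2)
3. A_x = -15/2  [2·signedArea(ACD) = -9/2 ∩ AD · FC = 117/2]
4. A_y = -1/2  [2·signedArea(ACD) = -9/2 ∩ AD · FC = 117/2]
   → A = (-15/2, -1/2)
5. B_x = 245/34  [D, F, B are collinear ∩ CB ⟂ DF]
6. B_y = -317/34  [D, F, B are collinear ∩ CB ⟂ DF]
   → B = (245/34, -317/34)

A = (-15/2, -1/2)
B = (245/34, -317/34)
D = (-5, -2)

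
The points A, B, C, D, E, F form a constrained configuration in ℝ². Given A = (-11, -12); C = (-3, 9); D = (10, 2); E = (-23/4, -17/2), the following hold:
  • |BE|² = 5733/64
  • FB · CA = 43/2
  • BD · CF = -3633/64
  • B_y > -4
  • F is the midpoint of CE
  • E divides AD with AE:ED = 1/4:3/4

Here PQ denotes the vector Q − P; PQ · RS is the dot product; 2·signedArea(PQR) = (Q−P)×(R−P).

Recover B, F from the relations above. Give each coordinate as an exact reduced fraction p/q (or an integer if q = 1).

1. F_x = -35/8  [F is the midpoint of CE]
2. F_y = 1/4  [F is the midpoint of CE]
   → F = (-35/8, 1/4)
3. B_x = 17/8  [BD · CF = -3633/64 ∩ FB · CA = 43/2]
4. B_y = -13/4  [BD · CF = -3633/64 ∩ FB · CA = 43/2]
   → B = (17/8, -13/4)

B = (17/8, -13/4)
F = (-35/8, 1/4)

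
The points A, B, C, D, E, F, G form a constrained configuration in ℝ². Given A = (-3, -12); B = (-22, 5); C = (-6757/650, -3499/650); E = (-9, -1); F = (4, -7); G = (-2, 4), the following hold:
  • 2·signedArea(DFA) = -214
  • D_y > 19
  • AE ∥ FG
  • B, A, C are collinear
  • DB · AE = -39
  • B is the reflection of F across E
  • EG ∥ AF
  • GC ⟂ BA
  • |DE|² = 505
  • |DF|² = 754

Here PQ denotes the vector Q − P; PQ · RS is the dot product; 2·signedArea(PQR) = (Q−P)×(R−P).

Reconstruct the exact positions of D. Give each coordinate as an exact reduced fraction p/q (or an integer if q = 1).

1. D_x = -1  [DB · AE = -39 ∩ 2·signedArea(DFA) = -214]
2. D_y = 20  [DB · AE = -39 ∩ 2·signedArea(DFA) = -214]
   → D = (-1, 20)

D = (-1, 20)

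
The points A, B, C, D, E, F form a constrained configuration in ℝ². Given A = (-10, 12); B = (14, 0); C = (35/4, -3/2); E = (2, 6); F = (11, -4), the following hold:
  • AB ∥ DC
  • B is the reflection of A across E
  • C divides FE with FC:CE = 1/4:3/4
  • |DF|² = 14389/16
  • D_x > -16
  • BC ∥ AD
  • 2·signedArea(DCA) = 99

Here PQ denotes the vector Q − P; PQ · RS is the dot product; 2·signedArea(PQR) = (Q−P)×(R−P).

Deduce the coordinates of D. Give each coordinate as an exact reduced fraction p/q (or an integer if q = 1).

D = (-61/4, 21/2)

1. D_x = -61/4  [AB ∥ DC ∩ BC ∥ AD]
2. D_y = 21/2  [AB ∥ DC ∩ BC ∥ AD]
   → D = (-61/4, 21/2)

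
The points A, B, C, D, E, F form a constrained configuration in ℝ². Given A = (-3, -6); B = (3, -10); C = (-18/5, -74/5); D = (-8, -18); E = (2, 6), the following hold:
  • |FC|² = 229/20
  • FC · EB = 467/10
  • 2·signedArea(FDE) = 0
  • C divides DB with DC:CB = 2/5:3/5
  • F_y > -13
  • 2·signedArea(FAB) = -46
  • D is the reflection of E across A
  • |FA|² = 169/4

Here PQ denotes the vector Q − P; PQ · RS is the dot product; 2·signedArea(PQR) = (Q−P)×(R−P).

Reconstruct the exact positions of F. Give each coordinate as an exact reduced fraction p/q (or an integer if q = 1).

F = (-11/2, -12)

1. F_x = -11/2  [2·signedArea(FDE) = 0 ∩ 2·signedArea(FAB) = -46]
2. F_y = -12  [2·signedArea(FDE) = 0 ∩ 2·signedArea(FAB) = -46]
   → F = (-11/2, -12)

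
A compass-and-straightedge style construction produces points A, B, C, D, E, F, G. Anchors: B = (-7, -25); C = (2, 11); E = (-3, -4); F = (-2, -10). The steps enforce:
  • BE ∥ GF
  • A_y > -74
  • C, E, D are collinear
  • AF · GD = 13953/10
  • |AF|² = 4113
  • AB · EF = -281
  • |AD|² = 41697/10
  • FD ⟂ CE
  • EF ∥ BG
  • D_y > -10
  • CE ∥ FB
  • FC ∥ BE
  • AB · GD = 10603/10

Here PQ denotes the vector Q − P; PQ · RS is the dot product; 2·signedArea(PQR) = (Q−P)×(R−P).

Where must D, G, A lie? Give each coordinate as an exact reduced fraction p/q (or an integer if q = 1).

1. D_x = -47/10  [C, E, D are collinear ∩ FD ⟂ CE]
2. D_y = -91/10  [C, E, D are collinear ∩ FD ⟂ CE]
   → D = (-47/10, -91/10)
3. G_x = -6  [BE ∥ GF ∩ EF ∥ BG]
4. G_y = -31  [BE ∥ GF ∩ EF ∥ BG]
   → G = (-6, -31)
5. A_x = -14  [AF · GD = 13953/10 ∩ AB · EF = -281]
6. A_y = -73  [AF · GD = 13953/10 ∩ AB · EF = -281]
   → A = (-14, -73)

A = (-14, -73)
D = (-47/10, -91/10)
G = (-6, -31)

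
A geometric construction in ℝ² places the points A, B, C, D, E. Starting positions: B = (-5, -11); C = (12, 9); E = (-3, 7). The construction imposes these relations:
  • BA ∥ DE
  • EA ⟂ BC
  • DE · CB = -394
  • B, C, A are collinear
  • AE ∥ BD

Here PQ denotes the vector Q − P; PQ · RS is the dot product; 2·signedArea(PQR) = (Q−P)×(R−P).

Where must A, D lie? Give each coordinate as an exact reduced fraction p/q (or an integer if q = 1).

A = (3253/689, 301/689)
D = (-8765/689, -3057/689)

1. A_x = 3253/689  [B, C, A are collinear ∩ EA ⟂ BC]
2. A_y = 301/689  [B, C, A are collinear ∩ EA ⟂ BC]
   → A = (3253/689, 301/689)
3. D_x = -8765/689  [BA ∥ DE ∩ AE ∥ BD]
4. D_y = -3057/689  [BA ∥ DE ∩ AE ∥ BD]
   → D = (-8765/689, -3057/689)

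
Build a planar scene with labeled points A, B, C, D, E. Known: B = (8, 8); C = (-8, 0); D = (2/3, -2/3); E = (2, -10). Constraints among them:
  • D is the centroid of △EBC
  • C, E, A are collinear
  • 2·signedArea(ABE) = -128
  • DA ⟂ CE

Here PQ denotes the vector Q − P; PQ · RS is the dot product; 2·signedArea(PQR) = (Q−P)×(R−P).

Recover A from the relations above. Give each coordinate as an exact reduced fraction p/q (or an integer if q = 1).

A = (-10/3, -14/3)

1. A_x = -10/3  [C, E, A are collinear ∩ DA ⟂ CE]
2. A_y = -14/3  [C, E, A are collinear ∩ DA ⟂ CE]
   → A = (-10/3, -14/3)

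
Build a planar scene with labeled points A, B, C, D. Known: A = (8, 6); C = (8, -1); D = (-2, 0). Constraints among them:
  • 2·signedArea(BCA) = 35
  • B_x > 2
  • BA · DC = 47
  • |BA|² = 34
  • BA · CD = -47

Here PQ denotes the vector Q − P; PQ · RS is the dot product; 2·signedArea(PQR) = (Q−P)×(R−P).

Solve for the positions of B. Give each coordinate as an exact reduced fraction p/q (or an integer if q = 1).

B = (3, 3)

1. B_x = 3  [2·signedArea(BCA) = 35 ∩ BA · DC = 47]
2. B_y = 3  [2·signedArea(BCA) = 35 ∩ BA · DC = 47]
   → B = (3, 3)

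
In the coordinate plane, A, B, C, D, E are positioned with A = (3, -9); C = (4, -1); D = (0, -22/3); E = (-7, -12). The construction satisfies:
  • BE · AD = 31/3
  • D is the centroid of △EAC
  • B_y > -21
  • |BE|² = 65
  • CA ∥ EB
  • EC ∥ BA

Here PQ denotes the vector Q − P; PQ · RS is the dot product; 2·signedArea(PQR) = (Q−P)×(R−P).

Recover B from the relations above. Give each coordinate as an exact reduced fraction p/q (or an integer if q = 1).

B = (-8, -20)

1. B_x = -8  [EC ∥ BA ∩ CA ∥ EB]
2. B_y = -20  [EC ∥ BA ∩ CA ∥ EB]
   → B = (-8, -20)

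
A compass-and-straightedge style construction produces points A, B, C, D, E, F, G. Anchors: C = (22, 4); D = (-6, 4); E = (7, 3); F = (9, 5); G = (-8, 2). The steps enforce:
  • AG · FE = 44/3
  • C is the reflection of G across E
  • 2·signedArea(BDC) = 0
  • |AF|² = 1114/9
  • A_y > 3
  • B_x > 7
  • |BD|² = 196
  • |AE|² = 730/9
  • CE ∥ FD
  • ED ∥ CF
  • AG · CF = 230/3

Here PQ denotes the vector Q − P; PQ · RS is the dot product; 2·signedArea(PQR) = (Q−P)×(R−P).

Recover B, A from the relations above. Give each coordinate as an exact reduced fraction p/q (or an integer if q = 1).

1. B_y = 4  [2·signedArea(BDC) = 0]
2. B_x = 8  [|BD|² = 196]
   → B = (8, 4)
3. A_x = -2  [AG · FE = 44/3 ∩ AG · CF = 230/3]
4. A_y = 10/3  [AG · FE = 44/3 ∩ AG · CF = 230/3]
   → A = (-2, 10/3)

A = (-2, 10/3)
B = (8, 4)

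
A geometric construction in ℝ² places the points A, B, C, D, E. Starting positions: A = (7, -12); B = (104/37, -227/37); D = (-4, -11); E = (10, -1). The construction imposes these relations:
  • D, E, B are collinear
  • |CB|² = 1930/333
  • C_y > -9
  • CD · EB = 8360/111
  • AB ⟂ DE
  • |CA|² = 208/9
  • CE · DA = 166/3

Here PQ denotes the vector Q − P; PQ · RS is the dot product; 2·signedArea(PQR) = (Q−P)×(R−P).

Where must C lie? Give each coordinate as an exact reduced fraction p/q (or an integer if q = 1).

C = (13/3, -8)

1. C_x = 13/3  [CE · DA = 166/3 ∩ CD · EB = 8360/111]
2. C_y = -8  [CE · DA = 166/3 ∩ CD · EB = 8360/111]
   → C = (13/3, -8)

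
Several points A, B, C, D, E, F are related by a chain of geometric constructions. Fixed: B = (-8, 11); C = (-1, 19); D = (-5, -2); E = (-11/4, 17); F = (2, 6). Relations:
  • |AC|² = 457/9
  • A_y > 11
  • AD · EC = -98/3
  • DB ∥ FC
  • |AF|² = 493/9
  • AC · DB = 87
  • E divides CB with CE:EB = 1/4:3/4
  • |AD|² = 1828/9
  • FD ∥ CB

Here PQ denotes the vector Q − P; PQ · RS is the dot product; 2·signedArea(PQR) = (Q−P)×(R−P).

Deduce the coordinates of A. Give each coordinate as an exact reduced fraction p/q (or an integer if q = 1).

1. A_x = -7/3  [AD · EC = -98/3 ∩ AC · DB = 87]
2. A_y = 12  [AD · EC = -98/3 ∩ AC · DB = 87]
   → A = (-7/3, 12)

A = (-7/3, 12)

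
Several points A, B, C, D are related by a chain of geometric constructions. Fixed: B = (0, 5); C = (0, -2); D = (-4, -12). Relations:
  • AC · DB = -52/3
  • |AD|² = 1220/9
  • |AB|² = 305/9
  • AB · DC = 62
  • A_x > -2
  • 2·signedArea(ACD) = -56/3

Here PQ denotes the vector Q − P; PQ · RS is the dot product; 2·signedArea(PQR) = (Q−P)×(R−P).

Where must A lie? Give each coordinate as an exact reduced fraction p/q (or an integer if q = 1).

A = (-4/3, -2/3)

1. A_x = -4/3  [2·signedArea(ACD) = -56/3 ∩ AB · DC = 62]
2. A_y = -2/3  [2·signedArea(ACD) = -56/3 ∩ AB · DC = 62]
   → A = (-4/3, -2/3)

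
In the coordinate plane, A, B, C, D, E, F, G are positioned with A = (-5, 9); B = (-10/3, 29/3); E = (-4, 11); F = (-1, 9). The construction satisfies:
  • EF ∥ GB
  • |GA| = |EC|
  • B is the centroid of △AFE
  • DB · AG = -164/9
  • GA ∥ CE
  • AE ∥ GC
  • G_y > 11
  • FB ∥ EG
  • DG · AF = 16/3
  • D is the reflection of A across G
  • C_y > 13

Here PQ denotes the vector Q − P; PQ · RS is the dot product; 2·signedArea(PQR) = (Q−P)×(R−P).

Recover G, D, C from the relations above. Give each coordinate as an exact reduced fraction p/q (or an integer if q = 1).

1. G_x = -19/3  [EF ∥ GB ∩ FB ∥ EG]
2. G_y = 35/3  [EF ∥ GB ∩ FB ∥ EG]
   → G = (-19/3, 35/3)
3. D_x = -23/3  [D is the reflection of A across G]
4. D_y = 43/3  [D is the reflection of A across G]
   → D = (-23/3, 43/3)
5. C_x = -16/3  [GA ∥ CE ∩ AE ∥ GC]
6. C_y = 41/3  [GA ∥ CE ∩ AE ∥ GC]
   → C = (-16/3, 41/3)

C = (-16/3, 41/3)
D = (-23/3, 43/3)
G = (-19/3, 35/3)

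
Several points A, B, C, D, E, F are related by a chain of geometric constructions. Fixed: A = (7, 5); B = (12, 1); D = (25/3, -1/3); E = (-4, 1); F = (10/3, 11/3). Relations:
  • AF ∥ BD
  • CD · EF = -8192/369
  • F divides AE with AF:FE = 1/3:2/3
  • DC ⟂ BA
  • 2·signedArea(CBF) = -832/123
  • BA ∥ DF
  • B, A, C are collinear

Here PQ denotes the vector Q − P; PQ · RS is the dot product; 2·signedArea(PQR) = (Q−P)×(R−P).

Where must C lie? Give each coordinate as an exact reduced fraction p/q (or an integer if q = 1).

C = (427/41, 93/41)

1. C_x = 427/41  [B, A, C are collinear ∩ DC ⟂ BA]
2. C_y = 93/41  [B, A, C are collinear ∩ DC ⟂ BA]
   → C = (427/41, 93/41)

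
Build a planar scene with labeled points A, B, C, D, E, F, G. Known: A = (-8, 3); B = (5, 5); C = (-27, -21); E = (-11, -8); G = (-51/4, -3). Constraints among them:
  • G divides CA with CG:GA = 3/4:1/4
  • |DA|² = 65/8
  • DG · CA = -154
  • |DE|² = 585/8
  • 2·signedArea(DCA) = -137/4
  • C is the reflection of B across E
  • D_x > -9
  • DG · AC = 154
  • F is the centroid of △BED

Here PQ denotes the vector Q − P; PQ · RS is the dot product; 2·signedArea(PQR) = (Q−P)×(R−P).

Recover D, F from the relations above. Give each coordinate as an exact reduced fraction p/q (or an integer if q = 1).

D = (-35/4, 1/4)
F = (-59/12, -11/12)

1. D_x = -35/4  [DG · AC = 154 ∩ 2·signedArea(DCA) = -137/4]
2. D_y = 1/4  [DG · AC = 154 ∩ 2·signedArea(DCA) = -137/4]
   → D = (-35/4, 1/4)
3. F_x = -59/12  [F is the centroid of △BED]
4. F_y = -11/12  [F is the centroid of △BED]
   → F = (-59/12, -11/12)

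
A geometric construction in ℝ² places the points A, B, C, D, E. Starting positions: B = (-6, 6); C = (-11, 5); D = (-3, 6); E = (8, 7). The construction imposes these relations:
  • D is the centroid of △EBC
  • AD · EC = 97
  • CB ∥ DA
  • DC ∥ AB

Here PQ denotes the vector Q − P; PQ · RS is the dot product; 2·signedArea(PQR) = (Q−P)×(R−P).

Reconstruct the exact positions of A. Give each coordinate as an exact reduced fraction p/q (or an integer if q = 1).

1. A_x = 2  [DC ∥ AB ∩ CB ∥ DA]
2. A_y = 7  [DC ∥ AB ∩ CB ∥ DA]
   → A = (2, 7)

A = (2, 7)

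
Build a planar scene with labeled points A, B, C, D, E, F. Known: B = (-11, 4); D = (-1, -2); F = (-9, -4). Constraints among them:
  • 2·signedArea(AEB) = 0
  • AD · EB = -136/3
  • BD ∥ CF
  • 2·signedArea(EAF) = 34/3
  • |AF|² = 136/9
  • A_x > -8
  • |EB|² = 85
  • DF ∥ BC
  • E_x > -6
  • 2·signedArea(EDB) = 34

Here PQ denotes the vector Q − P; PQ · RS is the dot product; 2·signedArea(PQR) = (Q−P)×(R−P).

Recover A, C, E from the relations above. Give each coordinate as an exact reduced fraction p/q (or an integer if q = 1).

A = (-7, -2/3)
C = (-19, 2)
E = (-5, -3)

1. C_x = -19  [BD ∥ CF ∩ DF ∥ BC]
2. C_y = 2  [BD ∥ CF ∩ DF ∥ BC]
   → C = (-19, 2)
3. E_x = -5  [line -6·x + -10·y + -60 = 0 ∩ |EB|² = 85]
4. E_y = -3  [line -6·x + -10·y + -60 = 0 ∩ |EB|² = 85]
   → E = (-5, -3)
5. A_x = -7  [2·signedArea(AEB) = 0 ∩ 2·signedArea(EAF) = 34/3]
6. A_y = -2/3  [2·signedArea(AEB) = 0 ∩ 2·signedArea(EAF) = 34/3]
   → A = (-7, -2/3)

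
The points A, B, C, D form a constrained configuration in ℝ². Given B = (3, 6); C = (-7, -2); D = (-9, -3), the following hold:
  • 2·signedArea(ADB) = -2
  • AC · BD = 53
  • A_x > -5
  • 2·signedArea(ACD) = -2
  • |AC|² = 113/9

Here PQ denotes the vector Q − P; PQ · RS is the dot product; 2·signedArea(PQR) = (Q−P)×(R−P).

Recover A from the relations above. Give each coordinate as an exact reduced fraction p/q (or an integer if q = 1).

1. A_x = -13/3  [2·signedArea(ADB) = -2 ∩ AC · BD = 53]
2. A_y = 1/3  [2·signedArea(ADB) = -2 ∩ AC · BD = 53]
   → A = (-13/3, 1/3)

A = (-13/3, 1/3)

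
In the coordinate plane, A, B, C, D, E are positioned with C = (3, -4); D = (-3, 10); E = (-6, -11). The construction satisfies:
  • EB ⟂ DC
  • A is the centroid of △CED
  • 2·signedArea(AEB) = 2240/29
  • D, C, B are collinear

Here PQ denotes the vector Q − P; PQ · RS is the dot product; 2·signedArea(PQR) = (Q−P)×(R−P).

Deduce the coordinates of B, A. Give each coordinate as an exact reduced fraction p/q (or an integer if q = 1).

1. B_x = 120/29  [D, C, B are collinear ∩ EB ⟂ DC]
2. B_y = -193/29  [D, C, B are collinear ∩ EB ⟂ DC]
   → B = (120/29, -193/29)
3. A_x = -2  [A is the centroid of △CED]
4. A_y = -5/3  [A is the centroid of △CED]
   → A = (-2, -5/3)

A = (-2, -5/3)
B = (120/29, -193/29)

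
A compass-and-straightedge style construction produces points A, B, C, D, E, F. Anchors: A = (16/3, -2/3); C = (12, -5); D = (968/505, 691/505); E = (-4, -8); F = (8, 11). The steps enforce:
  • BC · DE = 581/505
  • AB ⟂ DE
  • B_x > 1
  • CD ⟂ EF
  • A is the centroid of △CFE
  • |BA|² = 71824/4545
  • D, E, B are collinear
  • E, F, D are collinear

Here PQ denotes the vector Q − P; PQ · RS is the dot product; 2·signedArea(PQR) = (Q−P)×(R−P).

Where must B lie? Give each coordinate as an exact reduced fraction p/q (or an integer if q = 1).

1. B_x = 996/505  [D, E, B are collinear ∩ AB ⟂ DE]
2. B_y = 2206/1515  [D, E, B are collinear ∩ AB ⟂ DE]
   → B = (996/505, 2206/1515)

B = (996/505, 2206/1515)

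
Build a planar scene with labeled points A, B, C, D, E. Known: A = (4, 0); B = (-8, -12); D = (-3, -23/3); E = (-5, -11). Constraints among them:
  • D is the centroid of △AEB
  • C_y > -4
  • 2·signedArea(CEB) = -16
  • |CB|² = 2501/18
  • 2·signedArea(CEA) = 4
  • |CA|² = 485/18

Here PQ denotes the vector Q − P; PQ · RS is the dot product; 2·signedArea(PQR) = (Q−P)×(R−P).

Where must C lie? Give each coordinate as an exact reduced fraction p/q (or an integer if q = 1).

1. C_x = 1/2  [2·signedArea(CEA) = 4 ∩ 2·signedArea(CEB) = -16]
2. C_y = -23/6  [2·signedArea(CEA) = 4 ∩ 2·signedArea(CEB) = -16]
   → C = (1/2, -23/6)

C = (1/2, -23/6)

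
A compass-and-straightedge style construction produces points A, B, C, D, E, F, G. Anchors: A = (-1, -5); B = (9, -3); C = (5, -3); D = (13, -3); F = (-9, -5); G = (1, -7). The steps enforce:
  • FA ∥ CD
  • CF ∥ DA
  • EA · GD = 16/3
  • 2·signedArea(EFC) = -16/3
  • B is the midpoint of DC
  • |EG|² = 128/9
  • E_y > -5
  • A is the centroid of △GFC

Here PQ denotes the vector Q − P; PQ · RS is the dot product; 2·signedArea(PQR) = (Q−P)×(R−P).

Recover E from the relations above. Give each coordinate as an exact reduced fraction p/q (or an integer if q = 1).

E = (-5/3, -13/3)

1. E_x = -5/3  [EA · GD = 16/3 ∩ 2·signedArea(EFC) = -16/3]
2. E_y = -13/3  [EA · GD = 16/3 ∩ 2·signedArea(EFC) = -16/3]
   → E = (-5/3, -13/3)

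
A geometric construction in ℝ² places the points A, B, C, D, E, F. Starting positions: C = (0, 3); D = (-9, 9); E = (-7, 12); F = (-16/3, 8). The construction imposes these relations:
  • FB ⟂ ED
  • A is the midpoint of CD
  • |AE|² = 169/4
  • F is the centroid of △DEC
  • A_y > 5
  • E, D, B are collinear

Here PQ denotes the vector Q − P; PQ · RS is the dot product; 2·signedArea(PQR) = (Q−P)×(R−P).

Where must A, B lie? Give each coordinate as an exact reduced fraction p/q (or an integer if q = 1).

1. A_x = -9/2  [A is the midpoint of CD]
2. A_y = 6  [A is the midpoint of CD]
   → A = (-9/2, 6)
3. B_x = -25/3  [E, D, B are collinear ∩ FB ⟂ ED]
4. B_y = 10  [E, D, B are collinear ∩ FB ⟂ ED]
   → B = (-25/3, 10)

A = (-9/2, 6)
B = (-25/3, 10)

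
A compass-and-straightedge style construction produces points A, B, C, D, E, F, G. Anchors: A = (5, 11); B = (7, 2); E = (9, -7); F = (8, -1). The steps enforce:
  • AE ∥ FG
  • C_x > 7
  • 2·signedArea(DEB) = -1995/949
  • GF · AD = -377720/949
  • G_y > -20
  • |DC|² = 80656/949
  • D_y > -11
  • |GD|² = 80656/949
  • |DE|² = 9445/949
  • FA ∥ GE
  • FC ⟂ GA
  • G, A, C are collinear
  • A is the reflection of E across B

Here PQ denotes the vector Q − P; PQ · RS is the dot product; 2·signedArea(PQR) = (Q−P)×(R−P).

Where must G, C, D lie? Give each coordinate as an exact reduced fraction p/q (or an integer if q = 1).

1. G_x = 12  [FA ∥ GE ∩ AE ∥ FG]
2. G_y = -19  [FA ∥ GE ∩ AE ∥ FG]
   → G = (12, -19)
3. C_x = 7412/949  [G, A, C are collinear ∩ FC ⟂ GA]
4. C_y = -991/949  [G, A, C are collinear ∩ FC ⟂ GA]
   → C = (7412/949, -991/949)
5. D_x = 9400/949  [2·signedArea(DEB) = -1995/949 ∩ GF · AD = -377720/949]
6. D_y = -9511/949  [2·signedArea(DEB) = -1995/949 ∩ GF · AD = -377720/949]
   → D = (9400/949, -9511/949)

C = (7412/949, -991/949)
D = (9400/949, -9511/949)
G = (12, -19)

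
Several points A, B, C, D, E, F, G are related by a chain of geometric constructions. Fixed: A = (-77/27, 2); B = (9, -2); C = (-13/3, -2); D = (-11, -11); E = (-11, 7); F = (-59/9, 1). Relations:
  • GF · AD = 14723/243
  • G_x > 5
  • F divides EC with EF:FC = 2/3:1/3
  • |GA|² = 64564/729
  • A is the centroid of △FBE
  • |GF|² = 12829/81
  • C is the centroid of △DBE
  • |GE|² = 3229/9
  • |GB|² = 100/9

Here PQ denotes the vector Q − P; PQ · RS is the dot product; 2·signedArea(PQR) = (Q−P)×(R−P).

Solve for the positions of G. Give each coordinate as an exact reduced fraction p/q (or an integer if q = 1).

G = (17/3, -2)

1. G_x = 17/3  [line 220/27·x + 13·y + -1634/81 = 0 ∩ |GF|² = 12829/81]
2. G_y = -2  [line 220/27·x + 13·y + -1634/81 = 0 ∩ |GF|² = 12829/81]
   → G = (17/3, -2)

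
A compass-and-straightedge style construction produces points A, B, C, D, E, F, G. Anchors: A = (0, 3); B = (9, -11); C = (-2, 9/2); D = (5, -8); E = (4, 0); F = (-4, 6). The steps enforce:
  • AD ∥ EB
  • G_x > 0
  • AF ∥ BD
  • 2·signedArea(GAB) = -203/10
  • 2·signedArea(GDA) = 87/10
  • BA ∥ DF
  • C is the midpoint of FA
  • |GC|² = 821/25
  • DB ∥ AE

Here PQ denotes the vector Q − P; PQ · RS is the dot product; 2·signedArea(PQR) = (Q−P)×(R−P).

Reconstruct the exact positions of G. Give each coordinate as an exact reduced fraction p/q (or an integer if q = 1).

1. G_x = 4/5  [2·signedArea(GAB) = -203/10 ∩ 2·signedArea(GDA) = 87/10]
2. G_y = -1/2  [2·signedArea(GAB) = -203/10 ∩ 2·signedArea(GDA) = 87/10]
   → G = (4/5, -1/2)

G = (4/5, -1/2)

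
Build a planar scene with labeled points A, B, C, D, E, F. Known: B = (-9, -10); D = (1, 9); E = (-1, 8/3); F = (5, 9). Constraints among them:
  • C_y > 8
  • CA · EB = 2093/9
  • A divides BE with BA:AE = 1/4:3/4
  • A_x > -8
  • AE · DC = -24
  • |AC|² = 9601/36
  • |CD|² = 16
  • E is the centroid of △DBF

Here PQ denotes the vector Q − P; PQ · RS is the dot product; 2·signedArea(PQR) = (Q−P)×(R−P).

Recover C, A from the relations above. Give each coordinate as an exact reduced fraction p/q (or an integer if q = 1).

1. A_x = -7  [A divides BE with BA:AE = 1/4:3/4]
2. A_y = -41/6  [A divides BE with BA:AE = 1/4:3/4]
   → A = (-7, -41/6)
3. C_x = -3  [line 8·x + 38/3·y + -90 = 0 ∩ |CD|² = 16]
4. C_y = 9  [line 8·x + 38/3·y + -90 = 0 ∩ |CD|² = 16]
   → C = (-3, 9)

A = (-7, -41/6)
C = (-3, 9)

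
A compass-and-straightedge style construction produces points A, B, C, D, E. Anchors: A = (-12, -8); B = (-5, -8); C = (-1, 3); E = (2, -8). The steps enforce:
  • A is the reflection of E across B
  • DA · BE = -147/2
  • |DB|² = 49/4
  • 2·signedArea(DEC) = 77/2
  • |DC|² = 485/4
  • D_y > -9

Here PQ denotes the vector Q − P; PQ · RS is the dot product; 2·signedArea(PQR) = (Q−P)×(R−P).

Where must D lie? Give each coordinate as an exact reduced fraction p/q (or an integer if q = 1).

D = (-3/2, -8)

1. D_x = -3/2  [DA · BE = -147/2 ∩ 2·signedArea(DEC) = 77/2]
2. D_y = -8  [DA · BE = -147/2 ∩ 2·signedArea(DEC) = 77/2]
   → D = (-3/2, -8)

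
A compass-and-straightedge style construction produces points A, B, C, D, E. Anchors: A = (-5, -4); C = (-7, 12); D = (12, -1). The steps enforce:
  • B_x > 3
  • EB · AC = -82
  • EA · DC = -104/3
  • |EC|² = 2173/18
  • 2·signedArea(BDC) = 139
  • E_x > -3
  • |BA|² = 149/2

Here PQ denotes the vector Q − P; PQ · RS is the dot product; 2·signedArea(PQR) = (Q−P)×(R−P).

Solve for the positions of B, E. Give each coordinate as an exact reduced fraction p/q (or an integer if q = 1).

B = (7/2, -5/2)
E = (-17/6, 11/6)

1. B_x = 7/2  [line -13·x + -19·y + -2 = 0 ∩ |BA|² = 149/2]
2. B_y = -5/2  [line -13·x + -19·y + -2 = 0 ∩ |BA|² = 149/2]
   → B = (7/2, -5/2)
3. E_x = -17/6  [EA · DC = -104/3 ∩ EB · AC = -82]
4. E_y = 11/6  [EA · DC = -104/3 ∩ EB · AC = -82]
   → E = (-17/6, 11/6)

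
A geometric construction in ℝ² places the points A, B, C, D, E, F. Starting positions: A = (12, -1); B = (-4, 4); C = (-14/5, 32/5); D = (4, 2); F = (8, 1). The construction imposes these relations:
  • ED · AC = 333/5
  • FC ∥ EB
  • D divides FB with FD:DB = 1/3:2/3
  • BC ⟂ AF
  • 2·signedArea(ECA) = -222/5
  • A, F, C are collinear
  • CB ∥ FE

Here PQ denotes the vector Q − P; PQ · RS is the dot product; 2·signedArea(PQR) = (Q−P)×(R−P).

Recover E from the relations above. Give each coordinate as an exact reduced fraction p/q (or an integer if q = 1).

E = (34/5, -7/5)

1. E_x = 34/5  [FC ∥ EB ∩ CB ∥ FE]
2. E_y = -7/5  [FC ∥ EB ∩ CB ∥ FE]
   → E = (34/5, -7/5)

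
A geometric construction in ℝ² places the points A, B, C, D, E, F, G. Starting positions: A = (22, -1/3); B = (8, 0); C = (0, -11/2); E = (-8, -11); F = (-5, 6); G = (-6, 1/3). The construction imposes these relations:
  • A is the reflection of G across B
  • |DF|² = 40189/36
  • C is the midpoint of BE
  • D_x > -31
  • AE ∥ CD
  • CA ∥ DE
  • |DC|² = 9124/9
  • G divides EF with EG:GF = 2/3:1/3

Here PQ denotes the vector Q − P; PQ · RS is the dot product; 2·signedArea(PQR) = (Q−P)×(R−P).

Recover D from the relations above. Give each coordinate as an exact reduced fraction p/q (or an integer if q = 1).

1. D_x = -30  [CA ∥ DE ∩ AE ∥ CD]
2. D_y = -97/6  [CA ∥ DE ∩ AE ∥ CD]
   → D = (-30, -97/6)

D = (-30, -97/6)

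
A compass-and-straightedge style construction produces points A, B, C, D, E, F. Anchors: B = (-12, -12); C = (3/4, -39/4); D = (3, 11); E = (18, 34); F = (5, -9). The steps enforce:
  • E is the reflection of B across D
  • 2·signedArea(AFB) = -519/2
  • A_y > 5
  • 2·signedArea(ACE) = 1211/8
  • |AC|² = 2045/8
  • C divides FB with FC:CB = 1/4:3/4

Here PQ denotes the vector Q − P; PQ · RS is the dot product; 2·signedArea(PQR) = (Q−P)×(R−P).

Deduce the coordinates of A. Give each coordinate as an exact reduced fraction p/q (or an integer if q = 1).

1. A_x = 7/2  [2·signedArea(ACE) = 1211/8 ∩ 2·signedArea(AFB) = -519/2]
2. A_y = 6  [2·signedArea(ACE) = 1211/8 ∩ 2·signedArea(AFB) = -519/2]
   → A = (7/2, 6)

A = (7/2, 6)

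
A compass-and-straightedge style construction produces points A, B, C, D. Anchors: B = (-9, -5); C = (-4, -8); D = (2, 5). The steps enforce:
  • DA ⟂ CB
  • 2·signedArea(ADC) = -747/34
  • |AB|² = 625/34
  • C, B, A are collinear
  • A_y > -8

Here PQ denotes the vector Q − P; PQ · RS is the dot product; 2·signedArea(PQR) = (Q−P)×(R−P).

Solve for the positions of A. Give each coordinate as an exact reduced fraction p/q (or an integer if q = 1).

A = (-181/34, -245/34)

1. A_x = -181/34  [C, B, A are collinear ∩ DA ⟂ CB]
2. A_y = -245/34  [C, B, A are collinear ∩ DA ⟂ CB]
   → A = (-181/34, -245/34)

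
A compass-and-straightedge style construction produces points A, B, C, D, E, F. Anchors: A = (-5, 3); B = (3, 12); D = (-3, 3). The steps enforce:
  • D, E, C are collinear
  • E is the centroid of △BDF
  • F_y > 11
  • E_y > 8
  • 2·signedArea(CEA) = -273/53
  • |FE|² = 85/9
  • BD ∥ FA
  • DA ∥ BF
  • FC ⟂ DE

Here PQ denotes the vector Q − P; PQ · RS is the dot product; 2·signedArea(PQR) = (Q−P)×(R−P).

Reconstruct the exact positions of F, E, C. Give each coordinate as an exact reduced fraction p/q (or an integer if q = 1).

1. F_x = 1  [BD ∥ FA ∩ DA ∥ BF]
2. F_y = 12  [BD ∥ FA ∩ DA ∥ BF]
   → F = (1, 12)
3. E_x = 1/3  [E is the centroid of △BDF]
4. E_y = 9  [E is the centroid of △BDF]
   → E = (1/3, 9)
5. C_x = 187/106  [D, E, C are collinear ∩ FC ⟂ DE]
6. C_y = 1227/106  [D, E, C are collinear ∩ FC ⟂ DE]
   → C = (187/106, 1227/106)

C = (187/106, 1227/106)
E = (1/3, 9)
F = (1, 12)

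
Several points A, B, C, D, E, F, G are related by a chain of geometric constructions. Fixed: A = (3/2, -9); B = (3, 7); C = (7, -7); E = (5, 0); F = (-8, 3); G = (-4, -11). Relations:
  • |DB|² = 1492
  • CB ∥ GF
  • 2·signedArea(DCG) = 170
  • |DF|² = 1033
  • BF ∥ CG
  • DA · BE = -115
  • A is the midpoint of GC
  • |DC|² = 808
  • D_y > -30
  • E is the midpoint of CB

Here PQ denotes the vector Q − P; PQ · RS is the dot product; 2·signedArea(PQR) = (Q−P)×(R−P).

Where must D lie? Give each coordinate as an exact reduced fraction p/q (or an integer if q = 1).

1. D_x = -11  [DA · BE = -115 ∩ 2·signedArea(DCG) = 170]
2. D_y = -29  [DA · BE = -115 ∩ 2·signedArea(DCG) = 170]
   → D = (-11, -29)

D = (-11, -29)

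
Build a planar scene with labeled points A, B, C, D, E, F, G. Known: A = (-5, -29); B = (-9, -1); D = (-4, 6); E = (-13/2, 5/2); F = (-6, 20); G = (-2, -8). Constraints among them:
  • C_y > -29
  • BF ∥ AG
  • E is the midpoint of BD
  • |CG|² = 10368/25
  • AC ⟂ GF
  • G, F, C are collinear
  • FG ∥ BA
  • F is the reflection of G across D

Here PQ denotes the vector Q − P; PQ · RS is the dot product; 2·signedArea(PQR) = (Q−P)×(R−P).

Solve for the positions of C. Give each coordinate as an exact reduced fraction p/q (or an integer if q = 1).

C = (22/25, -704/25)

1. C_x = 22/25  [G, F, C are collinear ∩ AC ⟂ GF]
2. C_y = -704/25  [G, F, C are collinear ∩ AC ⟂ GF]
   → C = (22/25, -704/25)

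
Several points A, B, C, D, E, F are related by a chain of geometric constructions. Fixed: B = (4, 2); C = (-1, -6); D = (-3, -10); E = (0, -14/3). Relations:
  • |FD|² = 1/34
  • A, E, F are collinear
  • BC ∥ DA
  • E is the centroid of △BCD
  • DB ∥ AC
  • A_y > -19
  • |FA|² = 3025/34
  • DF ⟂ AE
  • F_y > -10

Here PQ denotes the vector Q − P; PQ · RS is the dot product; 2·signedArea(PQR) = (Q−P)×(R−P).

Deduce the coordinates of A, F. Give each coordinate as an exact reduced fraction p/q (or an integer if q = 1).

1. A_x = -8  [DB ∥ AC ∩ BC ∥ DA]
2. A_y = -18  [DB ∥ AC ∩ BC ∥ DA]
   → A = (-8, -18)
3. F_x = -107/34  [A, E, F are collinear ∩ DF ⟂ AE]
4. F_y = -337/34  [A, E, F are collinear ∩ DF ⟂ AE]
   → F = (-107/34, -337/34)

A = (-8, -18)
F = (-107/34, -337/34)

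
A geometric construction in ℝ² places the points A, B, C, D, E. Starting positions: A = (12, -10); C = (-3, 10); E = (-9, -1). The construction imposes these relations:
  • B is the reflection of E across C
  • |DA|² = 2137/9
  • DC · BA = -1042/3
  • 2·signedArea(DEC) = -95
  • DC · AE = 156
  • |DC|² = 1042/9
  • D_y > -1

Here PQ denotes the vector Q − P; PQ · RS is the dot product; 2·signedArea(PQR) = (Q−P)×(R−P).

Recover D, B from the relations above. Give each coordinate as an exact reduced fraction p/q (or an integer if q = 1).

1. D_x = 0  [DC · AE = 156 ∩ 2·signedArea(DEC) = -95]
2. D_y = -1/3  [DC · AE = 156 ∩ 2·signedArea(DEC) = -95]
   → D = (0, -1/3)
3. B_x = 3  [DC · BA = -1042/3 ∩ B is the reflection of E across C]
4. B_y = 21  [DC · BA = -1042/3 ∩ B is the reflection of E across C]
   → B = (3, 21)

B = (3, 21)
D = (0, -1/3)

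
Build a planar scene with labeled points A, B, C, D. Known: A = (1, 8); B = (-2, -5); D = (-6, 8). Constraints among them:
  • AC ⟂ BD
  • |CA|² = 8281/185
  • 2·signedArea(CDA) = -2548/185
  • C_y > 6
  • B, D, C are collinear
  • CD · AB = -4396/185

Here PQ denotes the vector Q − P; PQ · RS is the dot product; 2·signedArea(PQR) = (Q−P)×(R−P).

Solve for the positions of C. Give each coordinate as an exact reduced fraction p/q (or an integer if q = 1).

1. C_x = -998/185  [B, D, C are collinear ∩ AC ⟂ BD]
2. C_y = 1116/185  [B, D, C are collinear ∩ AC ⟂ BD]
   → C = (-998/185, 1116/185)

C = (-998/185, 1116/185)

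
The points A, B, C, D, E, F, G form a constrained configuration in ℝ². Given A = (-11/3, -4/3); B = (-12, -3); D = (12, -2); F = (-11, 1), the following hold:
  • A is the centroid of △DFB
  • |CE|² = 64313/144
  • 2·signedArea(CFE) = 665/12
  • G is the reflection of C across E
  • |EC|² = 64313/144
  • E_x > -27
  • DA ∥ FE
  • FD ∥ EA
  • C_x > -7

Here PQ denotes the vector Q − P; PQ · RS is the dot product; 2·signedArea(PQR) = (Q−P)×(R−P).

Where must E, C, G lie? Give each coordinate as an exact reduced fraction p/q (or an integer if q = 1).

1. E_x = -80/3  [FD ∥ EA ∩ DA ∥ FE]
2. E_y = 5/3  [FD ∥ EA ∩ DA ∥ FE]
   → E = (-80/3, 5/3)
3. C_x = -6  [line -2/3·x + -47/3·y + -565/12 = 0 ∩ |CE|² = 64313/144]
4. C_y = -11/4  [line -2/3·x + -47/3·y + -565/12 = 0 ∩ |CE|² = 64313/144]
   → C = (-6, -11/4)
5. G_x = -142/3  [G is the reflection of C across E]
6. G_y = 73/12  [G is the reflection of C across E]
   → G = (-142/3, 73/12)

C = (-6, -11/4)
E = (-80/3, 5/3)
G = (-142/3, 73/12)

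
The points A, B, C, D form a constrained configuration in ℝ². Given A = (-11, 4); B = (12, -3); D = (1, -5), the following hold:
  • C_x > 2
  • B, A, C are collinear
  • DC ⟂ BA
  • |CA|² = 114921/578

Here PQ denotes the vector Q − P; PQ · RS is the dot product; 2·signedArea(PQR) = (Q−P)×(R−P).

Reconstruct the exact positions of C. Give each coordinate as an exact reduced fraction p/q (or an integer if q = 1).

C = (1439/578, -61/578)

1. C_x = 1439/578  [B, A, C are collinear ∩ DC ⟂ BA]
2. C_y = -61/578  [B, A, C are collinear ∩ DC ⟂ BA]
   → C = (1439/578, -61/578)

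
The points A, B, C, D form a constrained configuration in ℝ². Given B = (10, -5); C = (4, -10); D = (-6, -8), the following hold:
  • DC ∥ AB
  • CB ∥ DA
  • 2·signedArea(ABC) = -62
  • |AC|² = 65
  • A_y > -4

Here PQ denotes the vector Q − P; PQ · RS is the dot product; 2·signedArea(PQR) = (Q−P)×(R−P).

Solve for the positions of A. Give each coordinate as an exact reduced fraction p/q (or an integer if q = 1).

1. A_x = 0  [DC ∥ AB ∩ CB ∥ DA]
2. A_y = -3  [DC ∥ AB ∩ CB ∥ DA]
   → A = (0, -3)

A = (0, -3)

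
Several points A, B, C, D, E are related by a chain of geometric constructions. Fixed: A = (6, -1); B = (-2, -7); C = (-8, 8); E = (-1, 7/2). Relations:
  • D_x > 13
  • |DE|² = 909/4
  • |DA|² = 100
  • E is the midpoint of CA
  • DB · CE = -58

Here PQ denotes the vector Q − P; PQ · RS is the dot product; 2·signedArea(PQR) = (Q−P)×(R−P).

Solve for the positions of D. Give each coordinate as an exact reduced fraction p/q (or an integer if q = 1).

1. D_x = 14  [line -7·x + 9/2·y + 151/2 = 0 ∩ |DA|² = 100]
2. D_y = 5  [line -7·x + 9/2·y + 151/2 = 0 ∩ |DA|² = 100]
   → D = (14, 5)

D = (14, 5)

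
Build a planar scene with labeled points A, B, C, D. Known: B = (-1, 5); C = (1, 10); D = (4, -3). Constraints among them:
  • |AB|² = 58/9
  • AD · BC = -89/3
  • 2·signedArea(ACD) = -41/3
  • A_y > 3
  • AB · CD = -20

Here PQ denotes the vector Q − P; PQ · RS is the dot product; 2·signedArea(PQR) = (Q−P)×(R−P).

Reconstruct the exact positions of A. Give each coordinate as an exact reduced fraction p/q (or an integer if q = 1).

1. A_x = 4/3  [AB · CD = -20 ∩ 2·signedArea(ACD) = -41/3]
2. A_y = 4  [AB · CD = -20 ∩ 2·signedArea(ACD) = -41/3]
   → A = (4/3, 4)

A = (4/3, 4)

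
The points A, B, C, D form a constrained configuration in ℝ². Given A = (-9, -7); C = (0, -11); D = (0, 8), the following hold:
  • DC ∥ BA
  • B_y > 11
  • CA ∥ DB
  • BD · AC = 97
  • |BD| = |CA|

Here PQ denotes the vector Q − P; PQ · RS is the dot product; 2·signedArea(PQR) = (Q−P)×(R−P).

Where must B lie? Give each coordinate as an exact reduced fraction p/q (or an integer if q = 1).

1. B_x = -9  [DC ∥ BA ∩ CA ∥ DB]
2. B_y = 12  [DC ∥ BA ∩ CA ∥ DB]
   → B = (-9, 12)

B = (-9, 12)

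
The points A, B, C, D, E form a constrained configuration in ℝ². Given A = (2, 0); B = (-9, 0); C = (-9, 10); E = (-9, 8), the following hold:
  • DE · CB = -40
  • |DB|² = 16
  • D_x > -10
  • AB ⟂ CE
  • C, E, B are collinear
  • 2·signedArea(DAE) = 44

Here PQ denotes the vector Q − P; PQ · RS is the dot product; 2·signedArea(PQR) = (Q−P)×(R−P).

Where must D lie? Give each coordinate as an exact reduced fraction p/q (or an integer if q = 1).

1. D_x = -9  [2·signedArea(DAE) = 44 ∩ DE · CB = -40]
2. D_y = 4  [2·signedArea(DAE) = 44 ∩ DE · CB = -40]
   → D = (-9, 4)

D = (-9, 4)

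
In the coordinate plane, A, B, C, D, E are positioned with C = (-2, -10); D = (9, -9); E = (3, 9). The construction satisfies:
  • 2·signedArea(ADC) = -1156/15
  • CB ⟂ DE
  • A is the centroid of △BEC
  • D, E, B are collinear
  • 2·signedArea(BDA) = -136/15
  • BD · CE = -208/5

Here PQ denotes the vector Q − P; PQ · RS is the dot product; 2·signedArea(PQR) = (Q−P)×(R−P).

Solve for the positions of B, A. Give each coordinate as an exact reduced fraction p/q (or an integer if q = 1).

A = (46/15, -38/15)
B = (41/5, -33/5)

1. B_x = 41/5  [D, E, B are collinear ∩ CB ⟂ DE]
2. B_y = -33/5  [D, E, B are collinear ∩ CB ⟂ DE]
   → B = (41/5, -33/5)
3. A_x = 46/15  [A is the centroid of △BEC]
4. A_y = -38/15  [A is the centroid of △BEC]
   → A = (46/15, -38/15)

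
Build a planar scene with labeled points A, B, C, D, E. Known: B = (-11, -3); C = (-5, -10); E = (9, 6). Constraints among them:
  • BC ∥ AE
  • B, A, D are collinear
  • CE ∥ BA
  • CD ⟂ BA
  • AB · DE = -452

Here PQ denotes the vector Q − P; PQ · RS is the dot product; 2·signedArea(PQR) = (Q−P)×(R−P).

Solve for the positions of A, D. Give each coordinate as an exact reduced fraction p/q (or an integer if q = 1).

A = (3, 13)
D = (-1341/113, -451/113)

1. A_x = 3  [BC ∥ AE ∩ CE ∥ BA]
2. A_y = 13  [BC ∥ AE ∩ CE ∥ BA]
   → A = (3, 13)
3. D_x = -1341/113  [B, A, D are collinear ∩ CD ⟂ BA]
4. D_y = -451/113  [B, A, D are collinear ∩ CD ⟂ BA]
   → D = (-1341/113, -451/113)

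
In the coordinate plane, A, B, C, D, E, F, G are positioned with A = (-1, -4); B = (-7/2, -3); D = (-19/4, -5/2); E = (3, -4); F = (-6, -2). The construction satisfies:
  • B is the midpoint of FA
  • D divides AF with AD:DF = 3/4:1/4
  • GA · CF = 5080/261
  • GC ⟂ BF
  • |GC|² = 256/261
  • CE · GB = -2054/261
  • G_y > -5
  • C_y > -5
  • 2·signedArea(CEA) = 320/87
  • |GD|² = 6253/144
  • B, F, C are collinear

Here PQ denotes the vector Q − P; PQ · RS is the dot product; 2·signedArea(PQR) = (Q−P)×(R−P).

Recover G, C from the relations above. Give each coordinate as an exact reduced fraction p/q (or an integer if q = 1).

1. C_x = 113/87  [B, F, C are collinear ∩ 2·signedArea(CEA) = 320/87]
2. C_y = -428/87  [B, F, C are collinear ∩ 2·signedArea(CEA) = 320/87]
   → C = (113/87, -428/87)
3. G_x = 5/3  [GA · CF = 5080/261 ∩ CE · GB = -2054/261]
4. G_y = -4  [GA · CF = 5080/261 ∩ CE · GB = -2054/261]
   → G = (5/3, -4)

C = (113/87, -428/87)
G = (5/3, -4)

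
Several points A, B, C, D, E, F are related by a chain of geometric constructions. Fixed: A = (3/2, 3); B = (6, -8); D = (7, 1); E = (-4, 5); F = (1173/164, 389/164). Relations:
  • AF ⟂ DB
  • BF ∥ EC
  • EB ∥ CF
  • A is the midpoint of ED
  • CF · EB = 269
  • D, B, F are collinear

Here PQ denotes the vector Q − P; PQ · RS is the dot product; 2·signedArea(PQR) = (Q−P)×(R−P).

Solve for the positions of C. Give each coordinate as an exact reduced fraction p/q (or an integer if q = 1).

1. C_x = -467/164  [EB ∥ CF ∩ BF ∥ EC]
2. C_y = 2521/164  [EB ∥ CF ∩ BF ∥ EC]
   → C = (-467/164, 2521/164)

C = (-467/164, 2521/164)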